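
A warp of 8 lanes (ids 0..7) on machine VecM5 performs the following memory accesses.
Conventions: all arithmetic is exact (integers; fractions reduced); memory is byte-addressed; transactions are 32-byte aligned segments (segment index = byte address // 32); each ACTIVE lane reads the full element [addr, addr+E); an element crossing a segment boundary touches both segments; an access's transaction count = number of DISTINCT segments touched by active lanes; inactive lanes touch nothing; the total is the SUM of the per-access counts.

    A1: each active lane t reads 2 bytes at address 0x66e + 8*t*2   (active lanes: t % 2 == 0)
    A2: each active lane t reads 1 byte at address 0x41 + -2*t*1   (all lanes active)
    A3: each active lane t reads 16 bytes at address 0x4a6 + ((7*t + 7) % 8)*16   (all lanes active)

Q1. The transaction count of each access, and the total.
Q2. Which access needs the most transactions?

A1: 4 transactions
A2: 2 transactions
A3: 5 transactions

Answer: 4,2,5; total 11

Answer: A3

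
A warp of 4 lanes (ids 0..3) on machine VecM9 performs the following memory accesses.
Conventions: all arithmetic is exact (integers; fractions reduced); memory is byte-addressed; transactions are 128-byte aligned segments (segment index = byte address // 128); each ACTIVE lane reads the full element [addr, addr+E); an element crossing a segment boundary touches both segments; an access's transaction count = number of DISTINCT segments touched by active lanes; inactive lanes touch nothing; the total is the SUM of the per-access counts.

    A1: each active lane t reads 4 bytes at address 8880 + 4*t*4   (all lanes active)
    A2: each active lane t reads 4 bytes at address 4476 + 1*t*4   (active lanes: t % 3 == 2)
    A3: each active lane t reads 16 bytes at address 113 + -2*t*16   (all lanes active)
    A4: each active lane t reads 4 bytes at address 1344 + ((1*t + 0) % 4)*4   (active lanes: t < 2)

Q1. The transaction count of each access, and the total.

A1: 1 transaction
A2: 1 transaction
A3: 2 transactions
A4: 1 transaction

Answer: 1,1,2,1; total 5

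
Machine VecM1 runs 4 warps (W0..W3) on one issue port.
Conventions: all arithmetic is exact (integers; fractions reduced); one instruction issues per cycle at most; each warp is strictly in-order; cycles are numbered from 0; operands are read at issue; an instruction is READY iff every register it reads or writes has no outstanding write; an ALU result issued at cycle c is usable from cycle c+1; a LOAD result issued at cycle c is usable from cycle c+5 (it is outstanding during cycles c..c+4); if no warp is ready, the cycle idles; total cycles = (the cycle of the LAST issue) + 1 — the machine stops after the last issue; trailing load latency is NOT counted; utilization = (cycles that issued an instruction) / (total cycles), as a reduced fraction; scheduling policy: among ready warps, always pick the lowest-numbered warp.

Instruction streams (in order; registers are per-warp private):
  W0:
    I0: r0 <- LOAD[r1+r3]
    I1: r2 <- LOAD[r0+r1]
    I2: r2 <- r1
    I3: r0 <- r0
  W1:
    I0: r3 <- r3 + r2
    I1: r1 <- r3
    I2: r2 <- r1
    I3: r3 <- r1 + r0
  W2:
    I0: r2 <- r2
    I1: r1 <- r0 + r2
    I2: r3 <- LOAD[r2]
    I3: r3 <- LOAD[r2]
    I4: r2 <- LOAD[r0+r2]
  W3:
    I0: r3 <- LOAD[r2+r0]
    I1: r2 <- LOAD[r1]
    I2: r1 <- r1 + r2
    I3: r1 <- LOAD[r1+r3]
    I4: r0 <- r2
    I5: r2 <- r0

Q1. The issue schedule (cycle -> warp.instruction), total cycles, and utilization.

cycle 0: W0.I0
cycle 1: W1.I0
cycle 2: W1.I1
cycle 3: W1.I2
cycle 4: W1.I3
cycle 5: W0.I1
cycle 6: W2.I0
cycle 7: W2.I1
cycle 8: W2.I2
cycle 9: W3.I0
cycle 10: W0.I2
cycle 11: W0.I3
cycle 12: W3.I1
cycle 13: W2.I3
cycle 14: W2.I4
cycle 15: idle
cycle 16: idle
cycle 17: W3.I2
cycle 18: W3.I3
cycle 19: W3.I4
cycle 20: W3.I5

Answer: 21 cycles, utilization 19/21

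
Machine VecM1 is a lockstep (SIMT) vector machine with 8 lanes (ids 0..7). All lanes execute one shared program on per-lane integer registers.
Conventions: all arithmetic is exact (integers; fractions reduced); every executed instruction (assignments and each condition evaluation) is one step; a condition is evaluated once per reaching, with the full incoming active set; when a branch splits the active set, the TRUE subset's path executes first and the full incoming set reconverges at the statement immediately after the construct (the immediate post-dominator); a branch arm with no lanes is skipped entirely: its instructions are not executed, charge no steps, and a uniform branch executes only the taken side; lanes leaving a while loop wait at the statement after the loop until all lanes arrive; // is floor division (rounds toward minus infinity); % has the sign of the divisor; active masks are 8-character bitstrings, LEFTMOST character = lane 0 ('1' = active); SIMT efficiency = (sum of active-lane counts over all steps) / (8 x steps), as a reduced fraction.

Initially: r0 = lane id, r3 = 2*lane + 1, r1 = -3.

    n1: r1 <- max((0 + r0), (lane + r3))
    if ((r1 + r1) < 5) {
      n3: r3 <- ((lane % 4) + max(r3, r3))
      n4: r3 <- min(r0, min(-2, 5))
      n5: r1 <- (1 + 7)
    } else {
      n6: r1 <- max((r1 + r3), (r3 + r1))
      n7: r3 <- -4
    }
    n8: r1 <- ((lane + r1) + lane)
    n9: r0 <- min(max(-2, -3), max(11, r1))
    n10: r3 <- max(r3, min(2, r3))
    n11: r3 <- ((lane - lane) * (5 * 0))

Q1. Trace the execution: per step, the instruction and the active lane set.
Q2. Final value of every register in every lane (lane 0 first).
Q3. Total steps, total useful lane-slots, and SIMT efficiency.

step 0: r1 <- max((0 + r0), (lane + r3)) 11111111
step 1: eval ((r1 + r1) < 5)         11111111
step 2: r3 <- ((lane % 4) + max(r3, r3)) 10000000
step 3: r3 <- min(r0, min(-2, 5))    10000000
step 4: r1 <- (1 + 7)                10000000
step 5: r1 <- max((r1 + r3), (r3 + r1)) 01111111
step 6: r3 <- -4                     01111111
step 7: r1 <- ((lane + r1) + lane)   11111111
step 8: r0 <- min(max(-2, -3), max(11, r1)) 11111111
step 9: r3 <- max(r3, min(2, r3))    11111111
step 10: r3 <- ((lane - lane) * (5 * 0)) 11111111

Answer: 11 steps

r0: -2,-2,-2,-2,-2,-2,-2,-2
r3: 0,0,0,0,0,0,0,0
r1: 8,9,16,23,30,37,44,51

steps = 11; useful = 65; efficiency = 65/88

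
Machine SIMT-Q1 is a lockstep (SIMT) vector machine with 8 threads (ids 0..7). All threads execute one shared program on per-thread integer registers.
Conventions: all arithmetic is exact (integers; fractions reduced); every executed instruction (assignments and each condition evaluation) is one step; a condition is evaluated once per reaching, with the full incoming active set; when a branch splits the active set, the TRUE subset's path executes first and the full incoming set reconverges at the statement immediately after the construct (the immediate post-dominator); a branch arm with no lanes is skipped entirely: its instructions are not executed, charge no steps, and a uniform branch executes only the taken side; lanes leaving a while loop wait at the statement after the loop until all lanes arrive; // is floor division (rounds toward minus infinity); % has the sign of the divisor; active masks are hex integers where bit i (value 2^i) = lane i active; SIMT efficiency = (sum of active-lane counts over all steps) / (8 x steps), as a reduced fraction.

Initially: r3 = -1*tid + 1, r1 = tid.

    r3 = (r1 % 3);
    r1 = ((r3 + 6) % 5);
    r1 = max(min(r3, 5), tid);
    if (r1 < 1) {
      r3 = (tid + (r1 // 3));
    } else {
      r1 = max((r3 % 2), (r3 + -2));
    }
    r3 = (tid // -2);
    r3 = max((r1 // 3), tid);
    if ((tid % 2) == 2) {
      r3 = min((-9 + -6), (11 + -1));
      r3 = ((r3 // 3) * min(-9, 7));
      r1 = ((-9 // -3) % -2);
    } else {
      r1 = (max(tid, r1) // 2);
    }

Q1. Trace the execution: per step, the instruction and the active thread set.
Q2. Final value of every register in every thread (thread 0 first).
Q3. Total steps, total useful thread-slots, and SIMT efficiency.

step 0: r3 <- (r1 % 3)               0xff
step 1: r1 <- ((r3 + 6) % 5)         0xff
step 2: r1 <- max(min(r3, 5), tid)   0xff
step 3: eval (r1 < 1)                0xff
step 4: r3 <- (tid + (r1 // 3))      0x01
step 5: r1 <- max((r3 % 2), (r3 + -2)) 0xfe
step 6: r3 <- (tid // -2)            0xff
step 7: r3 <- max((r1 // 3), tid)    0xff
step 8: eval ((tid % 2) == 2)        0xff
step 9: r1 <- (max(tid, r1) // 2)    0xff

Answer: 10 steps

r3: 0,1,2,3,4,5,6,7
r1: 0,0,1,1,2,2,3,3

steps = 10; useful = 72; efficiency = 72/80 = 9/10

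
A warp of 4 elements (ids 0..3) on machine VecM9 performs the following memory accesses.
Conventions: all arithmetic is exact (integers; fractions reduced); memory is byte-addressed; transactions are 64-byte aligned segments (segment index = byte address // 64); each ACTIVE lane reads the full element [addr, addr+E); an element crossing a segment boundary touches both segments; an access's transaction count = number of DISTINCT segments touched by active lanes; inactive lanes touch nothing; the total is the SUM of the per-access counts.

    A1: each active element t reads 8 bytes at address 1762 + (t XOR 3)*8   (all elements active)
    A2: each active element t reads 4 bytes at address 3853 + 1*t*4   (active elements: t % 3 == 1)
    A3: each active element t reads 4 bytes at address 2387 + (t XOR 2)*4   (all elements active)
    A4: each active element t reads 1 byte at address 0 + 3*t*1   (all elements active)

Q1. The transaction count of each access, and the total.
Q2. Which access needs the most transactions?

A1: 2 transactions
A2: 1 transaction
A3: 1 transaction
A4: 1 transaction

Answer: 2,1,1,1; total 5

Answer: A1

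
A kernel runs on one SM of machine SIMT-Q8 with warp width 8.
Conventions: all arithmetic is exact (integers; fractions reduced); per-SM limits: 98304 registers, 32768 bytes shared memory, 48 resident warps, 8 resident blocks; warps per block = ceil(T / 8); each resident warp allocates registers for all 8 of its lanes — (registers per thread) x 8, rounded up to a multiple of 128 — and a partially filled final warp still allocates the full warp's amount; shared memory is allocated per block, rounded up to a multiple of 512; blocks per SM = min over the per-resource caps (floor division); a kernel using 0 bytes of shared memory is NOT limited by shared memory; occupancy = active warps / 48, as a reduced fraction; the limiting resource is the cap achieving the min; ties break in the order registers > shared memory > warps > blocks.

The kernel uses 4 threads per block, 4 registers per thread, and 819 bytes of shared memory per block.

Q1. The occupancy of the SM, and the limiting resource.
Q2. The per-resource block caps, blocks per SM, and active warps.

Answer: occupancy 1/6, limited by blocks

registers: 768 blocks
shared memory: 32 blocks
warps: 48 blocks
blocks: 8 blocks

Answer: 8 blocks, 8 active warps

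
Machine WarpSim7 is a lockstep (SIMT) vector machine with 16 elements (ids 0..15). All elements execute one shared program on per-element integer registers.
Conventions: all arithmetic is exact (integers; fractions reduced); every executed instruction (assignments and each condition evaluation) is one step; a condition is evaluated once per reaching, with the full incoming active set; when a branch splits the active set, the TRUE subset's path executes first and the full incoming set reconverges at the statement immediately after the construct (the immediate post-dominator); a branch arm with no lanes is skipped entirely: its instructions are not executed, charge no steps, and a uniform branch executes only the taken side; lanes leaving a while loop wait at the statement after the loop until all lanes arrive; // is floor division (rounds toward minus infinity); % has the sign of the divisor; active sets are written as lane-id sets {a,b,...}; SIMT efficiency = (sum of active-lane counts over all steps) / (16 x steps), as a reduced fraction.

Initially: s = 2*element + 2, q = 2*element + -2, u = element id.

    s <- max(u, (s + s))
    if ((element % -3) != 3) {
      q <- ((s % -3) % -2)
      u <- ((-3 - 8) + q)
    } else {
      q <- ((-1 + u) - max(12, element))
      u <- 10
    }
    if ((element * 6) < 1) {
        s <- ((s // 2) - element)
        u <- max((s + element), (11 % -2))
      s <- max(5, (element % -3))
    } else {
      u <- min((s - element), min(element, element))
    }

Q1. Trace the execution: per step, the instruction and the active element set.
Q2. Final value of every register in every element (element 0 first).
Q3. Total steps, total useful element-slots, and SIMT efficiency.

step 0: s <- max(u, (s + s))         {0,1,2,3,4,5,6,7,8,9,10,11,12,13,14,15}
step 1: eval ((element % -3) != 3)   {0,1,2,3,4,5,6,7,8,9,10,11,12,13,14,15}
step 2: q <- ((s % -3) % -2)         {0,1,2,3,4,5,6,7,8,9,10,11,12,13,14,15}
step 3: u <- ((-3 - 8) + q)          {0,1,2,3,4,5,6,7,8,9,10,11,12,13,14,15}
step 4: eval ((element * 6) < 1)     {0,1,2,3,4,5,6,7,8,9,10,11,12,13,14,15}
step 5: s <- ((s // 2) - element)    {0}
step 6: u <- max((s + element), (11 % -2)) {0}
step 7: s <- max(5, (element % -3))  {0}
step 8: u <- min((s - element), min(element, element)) {1,2,3,4,5,6,7,8,9,10,11,12,13,14,15}

Answer: 9 steps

s: 5,8,12,16,20,24,28,32,36,40,44,48,52,56,60,64
q: 0,-1,0,0,-1,0,0,-1,0,0,-1,0,0,-1,0,0
u: 2,1,2,3,4,5,6,7,8,9,10,11,12,13,14,15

steps = 9; useful = 98; efficiency = 98/144 = 49/72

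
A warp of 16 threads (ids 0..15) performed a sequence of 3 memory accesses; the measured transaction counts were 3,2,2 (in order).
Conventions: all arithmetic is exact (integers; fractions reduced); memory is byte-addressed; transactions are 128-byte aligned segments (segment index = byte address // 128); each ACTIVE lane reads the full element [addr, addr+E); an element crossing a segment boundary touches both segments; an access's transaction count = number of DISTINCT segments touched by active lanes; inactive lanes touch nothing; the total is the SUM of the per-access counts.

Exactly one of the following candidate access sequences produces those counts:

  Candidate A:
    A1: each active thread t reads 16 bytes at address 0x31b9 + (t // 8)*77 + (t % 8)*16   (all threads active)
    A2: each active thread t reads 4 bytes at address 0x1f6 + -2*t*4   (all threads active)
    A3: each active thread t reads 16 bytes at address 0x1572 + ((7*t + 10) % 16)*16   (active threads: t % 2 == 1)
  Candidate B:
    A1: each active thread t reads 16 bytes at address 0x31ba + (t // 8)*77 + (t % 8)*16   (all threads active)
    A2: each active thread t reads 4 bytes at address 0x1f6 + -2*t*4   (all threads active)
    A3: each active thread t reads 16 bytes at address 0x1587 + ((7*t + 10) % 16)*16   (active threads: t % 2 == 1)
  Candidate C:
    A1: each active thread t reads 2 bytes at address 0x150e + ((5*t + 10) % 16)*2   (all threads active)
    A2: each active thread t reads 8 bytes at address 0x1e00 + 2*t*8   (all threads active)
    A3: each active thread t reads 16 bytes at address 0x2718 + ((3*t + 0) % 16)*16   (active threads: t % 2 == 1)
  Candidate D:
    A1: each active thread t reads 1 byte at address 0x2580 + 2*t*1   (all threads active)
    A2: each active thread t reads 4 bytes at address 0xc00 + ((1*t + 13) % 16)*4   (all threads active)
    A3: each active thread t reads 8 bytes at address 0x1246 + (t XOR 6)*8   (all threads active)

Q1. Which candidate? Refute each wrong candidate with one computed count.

B: A3 gives 3 transactions, not 2
C: A1 gives 1 transaction, not 3
D: A1 gives 1 transaction, not 3
A: all counts match (3,2,2)

Answer: A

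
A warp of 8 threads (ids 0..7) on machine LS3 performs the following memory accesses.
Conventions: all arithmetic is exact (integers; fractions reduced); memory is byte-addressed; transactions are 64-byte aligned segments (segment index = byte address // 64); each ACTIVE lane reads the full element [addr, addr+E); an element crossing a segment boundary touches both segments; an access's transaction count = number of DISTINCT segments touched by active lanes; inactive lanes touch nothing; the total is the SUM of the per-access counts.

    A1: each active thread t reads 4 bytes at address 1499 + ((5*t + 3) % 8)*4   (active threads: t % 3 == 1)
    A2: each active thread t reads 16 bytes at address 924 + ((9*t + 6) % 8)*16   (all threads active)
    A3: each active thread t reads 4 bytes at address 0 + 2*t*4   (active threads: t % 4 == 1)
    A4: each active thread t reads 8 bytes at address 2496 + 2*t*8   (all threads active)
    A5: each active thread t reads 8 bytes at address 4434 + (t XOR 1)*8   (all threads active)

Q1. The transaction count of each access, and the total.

A1: 1 transaction
A2: 3 transactions
A3: 1 transaction
A4: 2 transactions
A5: 2 transactions

Answer: 1,3,1,2,2; total 9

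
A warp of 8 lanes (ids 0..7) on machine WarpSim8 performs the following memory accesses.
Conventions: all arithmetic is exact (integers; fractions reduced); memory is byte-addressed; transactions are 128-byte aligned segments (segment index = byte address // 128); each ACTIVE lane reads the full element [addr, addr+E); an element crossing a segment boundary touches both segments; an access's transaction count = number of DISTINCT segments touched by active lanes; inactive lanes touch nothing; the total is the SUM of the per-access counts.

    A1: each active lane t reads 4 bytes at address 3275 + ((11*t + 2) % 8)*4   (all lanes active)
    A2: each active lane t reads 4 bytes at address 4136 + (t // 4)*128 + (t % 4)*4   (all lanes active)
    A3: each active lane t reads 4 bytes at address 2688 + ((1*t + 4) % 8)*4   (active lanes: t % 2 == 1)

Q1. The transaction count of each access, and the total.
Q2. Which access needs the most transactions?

A1: 1 transaction
A2: 2 transactions
A3: 1 transaction

Answer: 1,2,1; total 4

Answer: A2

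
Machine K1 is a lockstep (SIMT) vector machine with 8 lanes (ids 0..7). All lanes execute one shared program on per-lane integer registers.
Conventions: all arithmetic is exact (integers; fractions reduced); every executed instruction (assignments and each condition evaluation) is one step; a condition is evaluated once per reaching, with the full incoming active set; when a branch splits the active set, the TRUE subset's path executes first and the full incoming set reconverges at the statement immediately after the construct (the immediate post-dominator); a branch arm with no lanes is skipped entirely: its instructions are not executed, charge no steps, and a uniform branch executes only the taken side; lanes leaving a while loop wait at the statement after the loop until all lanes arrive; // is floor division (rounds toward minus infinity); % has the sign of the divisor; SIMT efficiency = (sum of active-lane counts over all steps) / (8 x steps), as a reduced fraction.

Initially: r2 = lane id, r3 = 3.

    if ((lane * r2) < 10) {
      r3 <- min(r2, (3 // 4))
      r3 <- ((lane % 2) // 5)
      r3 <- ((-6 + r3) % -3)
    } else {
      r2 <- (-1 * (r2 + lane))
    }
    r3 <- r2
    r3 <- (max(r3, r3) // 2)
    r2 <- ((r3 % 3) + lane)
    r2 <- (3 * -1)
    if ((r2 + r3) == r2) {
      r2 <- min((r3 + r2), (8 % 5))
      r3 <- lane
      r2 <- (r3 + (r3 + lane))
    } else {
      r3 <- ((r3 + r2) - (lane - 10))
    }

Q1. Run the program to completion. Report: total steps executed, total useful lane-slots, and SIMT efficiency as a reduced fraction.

Answer: 14 steps, 76 useful, 19/28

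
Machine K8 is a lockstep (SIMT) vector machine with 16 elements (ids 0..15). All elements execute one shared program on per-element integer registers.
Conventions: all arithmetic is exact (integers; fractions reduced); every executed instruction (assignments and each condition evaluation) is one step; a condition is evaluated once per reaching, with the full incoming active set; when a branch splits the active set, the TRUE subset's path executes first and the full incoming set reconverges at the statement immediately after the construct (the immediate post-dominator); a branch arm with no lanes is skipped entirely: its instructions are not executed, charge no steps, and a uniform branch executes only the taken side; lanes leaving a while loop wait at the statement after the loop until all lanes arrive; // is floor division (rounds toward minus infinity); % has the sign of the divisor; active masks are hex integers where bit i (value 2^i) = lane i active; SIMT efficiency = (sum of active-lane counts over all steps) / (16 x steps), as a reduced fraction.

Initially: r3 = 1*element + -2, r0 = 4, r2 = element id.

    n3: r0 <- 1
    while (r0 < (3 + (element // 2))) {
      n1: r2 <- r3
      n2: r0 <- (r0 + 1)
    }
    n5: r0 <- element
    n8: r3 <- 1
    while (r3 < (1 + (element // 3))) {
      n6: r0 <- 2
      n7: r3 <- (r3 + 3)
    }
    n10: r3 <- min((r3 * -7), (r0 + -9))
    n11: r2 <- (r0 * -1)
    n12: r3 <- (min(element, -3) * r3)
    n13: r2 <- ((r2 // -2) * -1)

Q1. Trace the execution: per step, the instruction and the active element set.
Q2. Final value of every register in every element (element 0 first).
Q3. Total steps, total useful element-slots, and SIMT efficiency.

step 0: r0 <- 1                      0xffff
step 1: eval (r0 < (3 + (element // 2))) 0xffff
step 2: r2 <- r3                     0xffff
step 3: r0 <- (r0 + 1)               0xffff
step 4: eval (r0 < (3 + (element // 2))) 0xffff
step 5: r2 <- r3                     0xffff
step 6: r0 <- (r0 + 1)               0xffff
step 7: eval (r0 < (3 + (element // 2))) 0xffff
step 8: r2 <- r3                     0xfffc
step 9: r0 <- (r0 + 1)               0xfffc
step 10: eval (r0 < (3 + (element // 2))) 0xfffc
step 11: r2 <- r3                     0xfff0
step 12: r0 <- (r0 + 1)               0xfff0
step 13: eval (r0 < (3 + (element // 2))) 0xfff0
step 14: r2 <- r3                     0xffc0
step 15: r0 <- (r0 + 1)               0xffc0
step 16: eval (r0 < (3 + (element // 2))) 0xffc0
step 17: r2 <- r3                     0xff00
step 18: r0 <- (r0 + 1)               0xff00
step 19: eval (r0 < (3 + (element // 2))) 0xff00
step 20: r2 <- r3                     0xfc00
step 21: r0 <- (r0 + 1)               0xfc00
step 22: eval (r0 < (3 + (element // 2))) 0xfc00
step 23: r2 <- r3                     0xf000
step 24: r0 <- (r0 + 1)               0xf000
step 25: eval (r0 < (3 + (element // 2))) 0xf000
step 26: r2 <- r3                     0xc000
step 27: r0 <- (r0 + 1)               0xc000
step 28: eval (r0 < (3 + (element // 2))) 0xc000
step 29: r0 <- element                0xffff
step 30: r3 <- 1                      0xffff
step 31: eval (r3 < (1 + (element // 3))) 0xffff
step 32: r0 <- 2                      0xfff8
step 33: r3 <- (r3 + 3)               0xfff8
step 34: eval (r3 < (1 + (element // 3))) 0xfff8
step 35: r0 <- 2                      0xf000
step 36: r3 <- (r3 + 3)               0xf000
step 37: eval (r3 < (1 + (element // 3))) 0xf000
step 38: r3 <- min((r3 * -7), (r0 + -9)) 0xffff
step 39: r2 <- (r0 * -1)              0xffff
step 40: r3 <- (min(element, -3) * r3) 0xffff
step 41: r2 <- ((r2 // -2) * -1)      0xffff

Answer: 42 steps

r3: 27,24,21,84,84,84,84,84,84,84,84,84,147,147,147,147
r0: 0,1,2,2,2,2,2,2,2,2,2,2,2,2,2,2
r2: 0,0,-1,-1,-1,-1,-1,-1,-1,-1,-1,-1,-1,-1,-1,-1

steps = 42; useful = 459; efficiency = 459/672 = 153/224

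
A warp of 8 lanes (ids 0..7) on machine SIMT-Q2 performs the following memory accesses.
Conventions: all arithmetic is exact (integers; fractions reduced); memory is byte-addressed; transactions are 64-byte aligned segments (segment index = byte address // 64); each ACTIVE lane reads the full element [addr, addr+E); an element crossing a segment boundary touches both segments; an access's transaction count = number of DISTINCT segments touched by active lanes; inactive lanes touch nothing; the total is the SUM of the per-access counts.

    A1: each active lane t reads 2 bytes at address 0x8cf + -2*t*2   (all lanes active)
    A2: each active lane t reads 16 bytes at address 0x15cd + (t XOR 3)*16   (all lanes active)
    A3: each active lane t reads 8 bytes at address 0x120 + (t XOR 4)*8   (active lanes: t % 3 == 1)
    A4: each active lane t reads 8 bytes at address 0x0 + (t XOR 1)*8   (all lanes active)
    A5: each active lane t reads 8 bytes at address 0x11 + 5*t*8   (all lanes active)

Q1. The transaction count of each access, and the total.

A1: 2 transactions
A2: 3 transactions
A3: 2 transactions
A4: 1 transaction
A5: 5 transactions

Answer: 2,3,2,1,5; total 13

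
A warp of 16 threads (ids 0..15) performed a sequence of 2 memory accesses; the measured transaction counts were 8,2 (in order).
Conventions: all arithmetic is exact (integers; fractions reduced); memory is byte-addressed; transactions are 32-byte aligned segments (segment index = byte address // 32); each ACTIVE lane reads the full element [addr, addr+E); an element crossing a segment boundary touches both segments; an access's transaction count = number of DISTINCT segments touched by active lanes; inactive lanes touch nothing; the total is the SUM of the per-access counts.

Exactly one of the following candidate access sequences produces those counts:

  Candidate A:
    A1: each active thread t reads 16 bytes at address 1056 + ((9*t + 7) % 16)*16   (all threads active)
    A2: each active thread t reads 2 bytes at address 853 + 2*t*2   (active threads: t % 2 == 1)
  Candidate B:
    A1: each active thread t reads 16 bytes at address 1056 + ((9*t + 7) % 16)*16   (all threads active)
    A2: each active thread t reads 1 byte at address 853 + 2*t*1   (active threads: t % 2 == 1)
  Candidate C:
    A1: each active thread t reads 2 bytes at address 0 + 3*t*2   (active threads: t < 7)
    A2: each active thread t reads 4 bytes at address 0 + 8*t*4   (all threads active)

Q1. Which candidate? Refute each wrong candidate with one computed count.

A: A2 gives 3 transactions, not 2
C: A1 gives 2 transactions, not 8
B: all counts match (8,2)

Answer: B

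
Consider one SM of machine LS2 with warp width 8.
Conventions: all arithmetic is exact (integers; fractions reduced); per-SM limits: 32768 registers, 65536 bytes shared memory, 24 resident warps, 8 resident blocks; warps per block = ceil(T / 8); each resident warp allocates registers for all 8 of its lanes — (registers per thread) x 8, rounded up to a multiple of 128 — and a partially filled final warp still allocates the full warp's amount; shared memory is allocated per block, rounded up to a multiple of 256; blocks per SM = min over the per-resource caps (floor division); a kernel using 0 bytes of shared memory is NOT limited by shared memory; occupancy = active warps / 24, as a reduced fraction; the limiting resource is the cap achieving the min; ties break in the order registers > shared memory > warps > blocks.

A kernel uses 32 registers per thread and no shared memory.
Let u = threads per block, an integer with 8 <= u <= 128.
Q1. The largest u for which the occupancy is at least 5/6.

Answer: u = 96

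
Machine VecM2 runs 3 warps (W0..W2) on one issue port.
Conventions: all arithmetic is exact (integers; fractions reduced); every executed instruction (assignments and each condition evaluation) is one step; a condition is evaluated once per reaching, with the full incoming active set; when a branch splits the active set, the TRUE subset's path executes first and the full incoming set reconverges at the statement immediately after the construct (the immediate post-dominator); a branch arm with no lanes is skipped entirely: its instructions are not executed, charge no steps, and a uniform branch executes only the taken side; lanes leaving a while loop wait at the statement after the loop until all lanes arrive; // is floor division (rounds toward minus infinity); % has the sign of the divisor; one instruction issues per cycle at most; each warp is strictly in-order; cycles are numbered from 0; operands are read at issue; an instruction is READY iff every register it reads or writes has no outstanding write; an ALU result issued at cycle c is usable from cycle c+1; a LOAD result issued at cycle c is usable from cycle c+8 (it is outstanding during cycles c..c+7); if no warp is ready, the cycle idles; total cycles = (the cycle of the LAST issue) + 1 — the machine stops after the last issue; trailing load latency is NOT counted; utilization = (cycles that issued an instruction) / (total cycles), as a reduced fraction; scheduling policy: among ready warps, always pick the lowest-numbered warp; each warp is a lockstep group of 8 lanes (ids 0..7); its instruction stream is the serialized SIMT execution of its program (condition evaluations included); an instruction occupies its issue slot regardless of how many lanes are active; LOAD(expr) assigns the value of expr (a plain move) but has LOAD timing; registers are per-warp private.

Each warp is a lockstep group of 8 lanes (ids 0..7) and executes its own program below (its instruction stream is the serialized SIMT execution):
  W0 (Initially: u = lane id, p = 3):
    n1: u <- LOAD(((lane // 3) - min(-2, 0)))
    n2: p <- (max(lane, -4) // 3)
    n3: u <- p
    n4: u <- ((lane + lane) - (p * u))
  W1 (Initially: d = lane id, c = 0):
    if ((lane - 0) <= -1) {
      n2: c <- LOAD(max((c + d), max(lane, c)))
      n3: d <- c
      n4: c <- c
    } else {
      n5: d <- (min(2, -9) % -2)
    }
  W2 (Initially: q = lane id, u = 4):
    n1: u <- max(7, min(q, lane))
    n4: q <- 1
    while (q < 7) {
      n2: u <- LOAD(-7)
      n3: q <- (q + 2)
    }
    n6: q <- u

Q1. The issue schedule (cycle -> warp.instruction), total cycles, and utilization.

cycle 0: W0.I0
cycle 1: W0.I1
cycle 2: W1.I0
cycle 3: W1.I1
cycle 4: W2.I0
cycle 5: W2.I1
cycle 6: W2.I2
cycle 7: W2.I3
cycle 8: W0.I2
cycle 9: W0.I3
cycle 10: W2.I4
cycle 11: W2.I5
cycle 12: idle
cycle 13: idle
cycle 14: idle
cycle 15: W2.I6
cycle 16: W2.I7
cycle 17: W2.I8
cycle 18: idle
cycle 19: idle
cycle 20: idle
cycle 21: idle
cycle 22: idle
cycle 23: W2.I9
cycle 24: W2.I10
cycle 25: W2.I11
cycle 26: idle
cycle 27: idle
cycle 28: idle
cycle 29: idle
cycle 30: idle
cycle 31: W2.I12

Answer: 32 cycles, utilization 19/32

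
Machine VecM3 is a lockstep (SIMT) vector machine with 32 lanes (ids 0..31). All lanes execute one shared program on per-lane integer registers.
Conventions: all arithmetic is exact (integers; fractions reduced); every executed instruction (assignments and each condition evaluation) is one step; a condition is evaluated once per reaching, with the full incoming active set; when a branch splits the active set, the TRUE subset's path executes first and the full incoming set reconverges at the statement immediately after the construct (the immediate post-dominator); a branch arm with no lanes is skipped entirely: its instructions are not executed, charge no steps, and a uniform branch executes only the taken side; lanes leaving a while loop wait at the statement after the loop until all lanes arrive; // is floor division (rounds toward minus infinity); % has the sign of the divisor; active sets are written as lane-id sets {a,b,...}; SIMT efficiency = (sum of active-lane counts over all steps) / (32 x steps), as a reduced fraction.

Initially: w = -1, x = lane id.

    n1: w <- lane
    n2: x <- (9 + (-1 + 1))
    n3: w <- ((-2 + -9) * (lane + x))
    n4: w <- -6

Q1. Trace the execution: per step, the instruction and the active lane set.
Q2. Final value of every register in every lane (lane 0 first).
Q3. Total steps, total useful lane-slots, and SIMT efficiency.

step 0: w <- lane                    {0,1,2,3,4,5,6,7,8,9,10,11,12,13,14,15,16,17,18,19,20,21,22,23,24,25,26,27,28,29,30,31}
step 1: x <- (9 + (-1 + 1))          {0,1,2,3,4,5,6,7,8,9,10,11,12,13,14,15,16,17,18,19,20,21,22,23,24,25,26,27,28,29,30,31}
step 2: w <- ((-2 + -9) * (lane + x)) {0,1,2,3,4,5,6,7,8,9,10,11,12,13,14,15,16,17,18,19,20,21,22,23,24,25,26,27,28,29,30,31}
step 3: w <- -6                      {0,1,2,3,4,5,6,7,8,9,10,11,12,13,14,15,16,17,18,19,20,21,22,23,24,25,26,27,28,29,30,31}

Answer: 4 steps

w: -6,-6,-6,-6,-6,-6,-6,-6,-6,-6,-6,-6,-6,-6,-6,-6,-6,-6,-6,-6,-6,-6,-6,-6,-6,-6,-6,-6,-6,-6,-6,-6
x: 9,9,9,9,9,9,9,9,9,9,9,9,9,9,9,9,9,9,9,9,9,9,9,9,9,9,9,9,9,9,9,9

steps = 4; useful = 128; efficiency = 128/128 = 1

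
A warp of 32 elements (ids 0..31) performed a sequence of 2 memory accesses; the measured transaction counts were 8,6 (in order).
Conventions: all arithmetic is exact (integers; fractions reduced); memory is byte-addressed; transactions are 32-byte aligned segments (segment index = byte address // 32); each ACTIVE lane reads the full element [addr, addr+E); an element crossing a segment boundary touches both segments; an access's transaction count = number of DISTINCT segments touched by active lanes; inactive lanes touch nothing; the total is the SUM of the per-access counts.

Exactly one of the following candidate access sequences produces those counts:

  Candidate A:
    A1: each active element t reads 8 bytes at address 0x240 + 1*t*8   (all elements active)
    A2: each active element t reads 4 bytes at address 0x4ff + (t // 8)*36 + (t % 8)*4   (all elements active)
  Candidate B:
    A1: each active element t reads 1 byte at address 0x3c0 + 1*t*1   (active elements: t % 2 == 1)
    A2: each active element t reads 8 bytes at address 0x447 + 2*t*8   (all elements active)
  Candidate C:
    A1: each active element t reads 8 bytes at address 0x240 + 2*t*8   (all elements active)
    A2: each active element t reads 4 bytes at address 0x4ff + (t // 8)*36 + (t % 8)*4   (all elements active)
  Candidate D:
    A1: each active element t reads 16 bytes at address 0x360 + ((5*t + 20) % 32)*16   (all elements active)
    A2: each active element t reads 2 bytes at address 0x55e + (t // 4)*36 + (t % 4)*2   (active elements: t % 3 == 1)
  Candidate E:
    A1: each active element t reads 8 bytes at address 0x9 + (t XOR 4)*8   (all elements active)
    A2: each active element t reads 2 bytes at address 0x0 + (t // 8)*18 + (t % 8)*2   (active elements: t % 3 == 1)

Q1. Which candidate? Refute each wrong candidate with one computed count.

B: A1 gives 1 transaction, not 8
C: A1 gives 16 transactions, not 8
D: A1 gives 16 transactions, not 8
E: A1 gives 9 transactions, not 8
A: all counts match (8,6)

Answer: A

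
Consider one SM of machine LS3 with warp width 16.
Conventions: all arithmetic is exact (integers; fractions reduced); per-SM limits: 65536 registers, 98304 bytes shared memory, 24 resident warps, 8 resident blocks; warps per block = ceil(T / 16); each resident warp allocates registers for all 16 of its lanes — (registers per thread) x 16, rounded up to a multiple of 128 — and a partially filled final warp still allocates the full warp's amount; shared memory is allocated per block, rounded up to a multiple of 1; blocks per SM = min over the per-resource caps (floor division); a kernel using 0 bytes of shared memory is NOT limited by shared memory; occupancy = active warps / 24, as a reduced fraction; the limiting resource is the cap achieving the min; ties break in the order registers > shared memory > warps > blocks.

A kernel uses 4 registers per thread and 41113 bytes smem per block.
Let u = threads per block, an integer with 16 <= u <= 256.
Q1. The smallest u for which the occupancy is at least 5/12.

Answer: u = 65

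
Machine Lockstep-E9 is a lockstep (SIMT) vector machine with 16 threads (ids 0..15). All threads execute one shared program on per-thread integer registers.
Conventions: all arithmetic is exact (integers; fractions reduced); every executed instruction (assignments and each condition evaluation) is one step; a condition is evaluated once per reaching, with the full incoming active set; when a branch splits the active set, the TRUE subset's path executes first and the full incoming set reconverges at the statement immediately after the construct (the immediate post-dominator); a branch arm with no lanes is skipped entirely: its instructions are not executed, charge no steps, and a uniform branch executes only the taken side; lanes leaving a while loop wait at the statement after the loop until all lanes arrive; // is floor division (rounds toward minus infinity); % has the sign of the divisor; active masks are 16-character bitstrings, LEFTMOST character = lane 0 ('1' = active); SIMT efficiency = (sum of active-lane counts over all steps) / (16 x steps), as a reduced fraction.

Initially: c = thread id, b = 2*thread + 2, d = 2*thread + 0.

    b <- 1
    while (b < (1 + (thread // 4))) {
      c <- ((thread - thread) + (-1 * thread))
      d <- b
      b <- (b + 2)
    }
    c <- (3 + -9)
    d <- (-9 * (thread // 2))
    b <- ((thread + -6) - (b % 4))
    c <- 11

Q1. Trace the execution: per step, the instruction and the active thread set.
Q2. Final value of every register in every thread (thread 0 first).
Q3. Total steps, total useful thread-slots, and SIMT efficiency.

step 0: b <- 1                       1111111111111111
step 1: eval (b < (1 + (thread // 4))) 1111111111111111
step 2: c <- ((thread - thread) + (-1 * thread)) 0000111111111111
step 3: d <- b                       0000111111111111
step 4: b <- (b + 2)                 0000111111111111
step 5: eval (b < (1 + (thread // 4))) 0000111111111111
step 6: c <- ((thread - thread) + (-1 * thread)) 0000000000001111
step 7: d <- b                       0000000000001111
step 8: b <- (b + 2)                 0000000000001111
step 9: eval (b < (1 + (thread // 4))) 0000000000001111
step 10: c <- (3 + -9)                1111111111111111
step 11: d <- (-9 * (thread // 2))    1111111111111111
step 12: b <- ((thread + -6) - (b % 4)) 1111111111111111
step 13: c <- 11                      1111111111111111

Answer: 14 steps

c: 11,11,11,11,11,11,11,11,11,11,11,11,11,11,11,11
b: -7,-6,-5,-4,-5,-4,-3,-2,-1,0,1,2,5,6,7,8
d: 0,0,-9,-9,-18,-18,-27,-27,-36,-36,-45,-45,-54,-54,-63,-63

steps = 14; useful = 160; efficiency = 160/224 = 5/7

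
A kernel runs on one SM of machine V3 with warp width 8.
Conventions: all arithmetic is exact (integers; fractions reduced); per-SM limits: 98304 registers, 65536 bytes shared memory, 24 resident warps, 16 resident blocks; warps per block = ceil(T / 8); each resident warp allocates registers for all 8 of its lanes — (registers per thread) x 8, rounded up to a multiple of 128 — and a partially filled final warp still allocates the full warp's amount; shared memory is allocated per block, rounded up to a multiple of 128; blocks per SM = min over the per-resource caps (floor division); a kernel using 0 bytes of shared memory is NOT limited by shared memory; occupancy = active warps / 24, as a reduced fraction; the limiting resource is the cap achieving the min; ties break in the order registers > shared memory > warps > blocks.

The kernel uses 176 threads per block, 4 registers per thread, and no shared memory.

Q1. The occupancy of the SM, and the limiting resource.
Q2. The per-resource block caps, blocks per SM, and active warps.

Answer: occupancy 11/12, limited by warps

registers: 34 blocks
shared memory: no limit (kernel uses none)
warps: 1 block
blocks: 16 blocks

Answer: 1 block, 22 active warps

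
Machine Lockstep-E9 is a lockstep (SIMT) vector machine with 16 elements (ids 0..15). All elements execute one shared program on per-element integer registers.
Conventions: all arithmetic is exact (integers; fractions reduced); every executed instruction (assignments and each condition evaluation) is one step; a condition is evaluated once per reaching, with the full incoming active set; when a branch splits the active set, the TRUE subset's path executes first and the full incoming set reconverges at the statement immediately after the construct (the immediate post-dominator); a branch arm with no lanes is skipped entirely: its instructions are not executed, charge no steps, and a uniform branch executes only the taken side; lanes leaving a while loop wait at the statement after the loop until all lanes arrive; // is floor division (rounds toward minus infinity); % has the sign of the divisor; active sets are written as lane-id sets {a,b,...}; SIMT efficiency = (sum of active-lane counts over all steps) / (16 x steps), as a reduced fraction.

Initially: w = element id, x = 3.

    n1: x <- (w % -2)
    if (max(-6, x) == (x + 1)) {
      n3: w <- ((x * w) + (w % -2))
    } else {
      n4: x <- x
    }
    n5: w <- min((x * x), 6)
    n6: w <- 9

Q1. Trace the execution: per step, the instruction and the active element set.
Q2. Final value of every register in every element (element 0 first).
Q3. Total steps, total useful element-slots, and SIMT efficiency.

step 0: x <- (w % -2)                {0,1,2,3,4,5,6,7,8,9,10,11,12,13,14,15}
step 1: eval (max(-6, x) == (x + 1)) {0,1,2,3,4,5,6,7,8,9,10,11,12,13,14,15}
step 2: x <- x                       {0,1,2,3,4,5,6,7,8,9,10,11,12,13,14,15}
step 3: w <- min((x * x), 6)         {0,1,2,3,4,5,6,7,8,9,10,11,12,13,14,15}
step 4: w <- 9                       {0,1,2,3,4,5,6,7,8,9,10,11,12,13,14,15}

Answer: 5 steps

w: 9,9,9,9,9,9,9,9,9,9,9,9,9,9,9,9
x: 0,-1,0,-1,0,-1,0,-1,0,-1,0,-1,0,-1,0,-1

steps = 5; useful = 80; efficiency = 80/80 = 1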